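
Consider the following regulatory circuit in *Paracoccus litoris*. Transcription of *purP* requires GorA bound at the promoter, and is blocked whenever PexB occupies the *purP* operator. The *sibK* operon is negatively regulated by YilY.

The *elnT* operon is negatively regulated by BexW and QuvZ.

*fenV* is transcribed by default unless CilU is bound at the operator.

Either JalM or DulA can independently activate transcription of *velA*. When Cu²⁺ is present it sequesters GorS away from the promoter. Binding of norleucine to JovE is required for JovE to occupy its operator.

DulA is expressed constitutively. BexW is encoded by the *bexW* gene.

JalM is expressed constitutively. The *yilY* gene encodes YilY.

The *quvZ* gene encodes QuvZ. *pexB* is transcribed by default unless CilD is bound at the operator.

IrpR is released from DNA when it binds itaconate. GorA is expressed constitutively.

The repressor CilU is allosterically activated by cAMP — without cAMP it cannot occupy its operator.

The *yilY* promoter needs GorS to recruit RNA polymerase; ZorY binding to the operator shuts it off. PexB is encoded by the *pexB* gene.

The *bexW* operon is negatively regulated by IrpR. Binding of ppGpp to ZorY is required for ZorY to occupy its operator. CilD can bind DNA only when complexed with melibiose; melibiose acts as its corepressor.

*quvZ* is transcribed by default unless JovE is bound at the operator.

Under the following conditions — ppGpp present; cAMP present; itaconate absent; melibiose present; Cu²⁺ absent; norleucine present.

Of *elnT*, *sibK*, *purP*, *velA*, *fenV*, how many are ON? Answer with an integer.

4

Itaconate is absent, so IrpR is active.
With repressor IrpR bound, *bexW* is not transcribed.
So BexW is not produced.
Norleucine is present, so JovE is active.
With repressor JovE bound, *quvZ* is not transcribed.
So QuvZ is not produced.
With no repressor bound, *elnT* is transcribed.
→ *elnT* is ON.
Cu²⁺ is absent, so GorS is active.
ppGpp is present, so ZorY is active.
With repressor ZorY bound, *yilY* is not transcribed.
So YilY is not produced.
With no repressor bound, *sibK* is transcribed.
→ *sibK* is ON.
GorA is produced constitutively and is active.
Melibiose is present, so CilD is active.
With repressor CilD bound, *pexB* is not transcribed.
So PexB is not produced.
No repressor is bound and GorA is active, so *purP* is transcribed.
→ *purP* is ON.
JalM is produced constitutively and is active.
DulA is produced constitutively and is active.
Activator JalM is present, so *velA* is transcribed.
→ *velA* is ON.
cAMP is present, so CilU is active.
With repressor CilU bound, *fenV* is not transcribed.
→ *fenV* is OFF.
4 of the 5 genes are transcribed.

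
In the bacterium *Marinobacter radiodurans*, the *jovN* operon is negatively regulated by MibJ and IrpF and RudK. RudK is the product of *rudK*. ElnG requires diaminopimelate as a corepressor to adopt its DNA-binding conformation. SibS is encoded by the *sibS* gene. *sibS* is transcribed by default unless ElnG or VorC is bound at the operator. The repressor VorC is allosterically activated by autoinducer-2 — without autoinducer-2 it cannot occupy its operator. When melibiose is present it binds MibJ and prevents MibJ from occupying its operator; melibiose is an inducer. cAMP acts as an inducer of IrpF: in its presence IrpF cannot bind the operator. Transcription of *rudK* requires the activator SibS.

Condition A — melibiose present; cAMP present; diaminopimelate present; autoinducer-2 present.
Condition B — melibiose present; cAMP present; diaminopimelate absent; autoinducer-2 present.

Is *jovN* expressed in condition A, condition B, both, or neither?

both

Condition A:
Melibiose is present, so MibJ is inactive.
cAMP is present, so IrpF is inactive.
Diaminopimelate is present, so ElnG is active.
Autoinducer-2 is present, so VorC is active.
With repressor ElnG bound, *sibS* is not transcribed.
So SibS is not produced.
Required activator SibS is absent, so *rudK* is not transcribed.
So RudK is not produced.
With no repressor bound, *jovN* is transcribed.
→ *jovN* is ON in A.
Condition B:
Melibiose is present, so MibJ is inactive.
cAMP is present, so IrpF is inactive.
Diaminopimelate is absent, so ElnG is inactive.
Autoinducer-2 is present, so VorC is active.
With repressor VorC bound, *sibS* is not transcribed.
So SibS is not produced.
Required activator SibS is absent, so *rudK* is not transcribed.
So RudK is not produced.
With no repressor bound, *jovN* is transcribed.
→ *jovN* is ON in B.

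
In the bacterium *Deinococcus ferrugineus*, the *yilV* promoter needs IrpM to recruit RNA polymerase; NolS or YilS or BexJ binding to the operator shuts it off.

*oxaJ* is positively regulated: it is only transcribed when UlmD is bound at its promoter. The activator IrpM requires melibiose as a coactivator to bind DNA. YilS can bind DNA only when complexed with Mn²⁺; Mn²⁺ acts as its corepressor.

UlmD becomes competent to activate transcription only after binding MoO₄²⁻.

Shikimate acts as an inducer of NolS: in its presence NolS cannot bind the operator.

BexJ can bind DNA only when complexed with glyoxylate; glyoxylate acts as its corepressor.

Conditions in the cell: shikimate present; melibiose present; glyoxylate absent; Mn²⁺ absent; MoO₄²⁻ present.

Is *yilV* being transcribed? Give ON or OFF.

Shikimate is present, so NolS is inactive.
Mn²⁺ is absent, so YilS is inactive.
Glyoxylate is absent, so BexJ is inactive.
Melibiose is present, so IrpM is active.
No repressor is bound and IrpM is active, so *yilV* is transcribed.

ON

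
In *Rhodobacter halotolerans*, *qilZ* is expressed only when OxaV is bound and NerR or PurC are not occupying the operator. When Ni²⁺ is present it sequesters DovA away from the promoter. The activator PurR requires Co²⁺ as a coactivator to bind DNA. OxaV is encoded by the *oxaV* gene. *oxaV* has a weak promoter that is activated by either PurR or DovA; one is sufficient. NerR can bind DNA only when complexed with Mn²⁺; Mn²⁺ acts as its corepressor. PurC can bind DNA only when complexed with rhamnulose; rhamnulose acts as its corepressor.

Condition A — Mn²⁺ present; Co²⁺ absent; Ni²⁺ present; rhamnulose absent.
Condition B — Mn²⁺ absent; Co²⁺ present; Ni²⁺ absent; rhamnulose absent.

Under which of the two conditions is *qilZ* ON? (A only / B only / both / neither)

B only

Condition A:
Mn²⁺ is present, so NerR is active.
Co²⁺ is absent, so PurR is inactive.
Ni²⁺ is present, so DovA is inactive.
No activator is available at the *oxaV* promoter, so *oxaV* is not transcribed.
So OxaV is not produced.
Rhamnulose is absent, so PurC is inactive.
With repressor NerR bound, *qilZ* is not transcribed.
→ *qilZ* is OFF in A.
Condition B:
Mn²⁺ is absent, so NerR is inactive.
Co²⁺ is present, so PurR is active.
Ni²⁺ is absent, so DovA is active.
Activator PurR is present, so *oxaV* is transcribed.
So OxaV is produced and active.
Rhamnulose is absent, so PurC is inactive.
No repressor is bound and OxaV is active, so *qilZ* is transcribed.
→ *qilZ* is ON in B.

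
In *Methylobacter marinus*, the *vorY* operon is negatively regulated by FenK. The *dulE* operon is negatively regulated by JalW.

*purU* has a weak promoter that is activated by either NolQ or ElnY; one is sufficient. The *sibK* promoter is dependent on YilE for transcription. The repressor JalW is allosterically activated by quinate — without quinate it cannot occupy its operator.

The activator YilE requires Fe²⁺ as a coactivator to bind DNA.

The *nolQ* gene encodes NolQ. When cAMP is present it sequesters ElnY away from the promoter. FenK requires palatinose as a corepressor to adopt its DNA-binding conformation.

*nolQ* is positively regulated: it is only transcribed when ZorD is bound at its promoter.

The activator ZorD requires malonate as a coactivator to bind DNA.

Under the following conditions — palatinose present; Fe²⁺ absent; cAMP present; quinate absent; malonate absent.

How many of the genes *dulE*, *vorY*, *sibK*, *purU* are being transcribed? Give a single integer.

Quinate is absent, so JalW is inactive.
With no repressor bound, *dulE* is transcribed.
→ *dulE* is ON.
Palatinose is present, so FenK is active.
With repressor FenK bound, *vorY* is not transcribed.
→ *vorY* is OFF.
Fe²⁺ is absent, so YilE is inactive.
Required activator YilE is absent, so *sibK* is not transcribed.
→ *sibK* is OFF.
Malonate is absent, so ZorD is inactive.
Required activator ZorD is absent, so *nolQ* is not transcribed.
So NolQ is not produced.
cAMP is present, so ElnY is inactive.
No activator is available at the *purU* promoter, so *purU* is not transcribed.
→ *purU* is OFF.
1 of the 4 genes is transcribed.

1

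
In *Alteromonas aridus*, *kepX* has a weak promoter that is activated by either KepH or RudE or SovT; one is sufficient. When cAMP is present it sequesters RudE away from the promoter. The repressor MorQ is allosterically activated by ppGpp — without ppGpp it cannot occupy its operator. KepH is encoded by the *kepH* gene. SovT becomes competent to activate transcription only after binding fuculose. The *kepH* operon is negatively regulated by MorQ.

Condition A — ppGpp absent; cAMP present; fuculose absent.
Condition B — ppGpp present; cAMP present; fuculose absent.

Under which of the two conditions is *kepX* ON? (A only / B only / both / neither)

Condition A:
ppGpp is absent, so MorQ is inactive.
With no repressor bound, *kepH* is transcribed.
So KepH is produced and active.
cAMP is present, so RudE is inactive.
Fuculose is absent, so SovT is inactive.
Activator KepH is present, so *kepX* is transcribed.
→ *kepX* is ON in A.
Condition B:
ppGpp is present, so MorQ is active.
With repressor MorQ bound, *kepH* is not transcribed.
So KepH is not produced.
cAMP is present, so RudE is inactive.
Fuculose is absent, so SovT is inactive.
No activator is available at the *kepX* promoter, so *kepX* is not transcribed.
→ *kepX* is OFF in B.

A only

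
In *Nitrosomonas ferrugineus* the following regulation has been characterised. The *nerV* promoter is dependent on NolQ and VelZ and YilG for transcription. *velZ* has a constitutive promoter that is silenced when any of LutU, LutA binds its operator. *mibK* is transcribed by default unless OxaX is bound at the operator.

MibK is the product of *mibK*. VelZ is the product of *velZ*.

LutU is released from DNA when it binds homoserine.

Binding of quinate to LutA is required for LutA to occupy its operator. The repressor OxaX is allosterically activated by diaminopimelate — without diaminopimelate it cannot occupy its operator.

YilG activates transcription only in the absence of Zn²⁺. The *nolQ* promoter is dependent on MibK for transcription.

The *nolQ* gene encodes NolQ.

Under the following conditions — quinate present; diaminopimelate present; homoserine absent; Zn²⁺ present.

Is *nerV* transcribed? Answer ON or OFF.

Diaminopimelate is present, so OxaX is active.
With repressor OxaX bound, *mibK* is not transcribed.
So MibK is not produced.
Required activator MibK is absent, so *nolQ* is not transcribed.
So NolQ is not produced.
Homoserine is absent, so LutU is active.
Quinate is present, so LutA is active.
With repressor LutU bound, *velZ* is not transcribed.
So VelZ is not produced.
Zn²⁺ is present, so YilG is inactive.
Required activator NolQ is absent, so *nerV* is not transcribed.

OFF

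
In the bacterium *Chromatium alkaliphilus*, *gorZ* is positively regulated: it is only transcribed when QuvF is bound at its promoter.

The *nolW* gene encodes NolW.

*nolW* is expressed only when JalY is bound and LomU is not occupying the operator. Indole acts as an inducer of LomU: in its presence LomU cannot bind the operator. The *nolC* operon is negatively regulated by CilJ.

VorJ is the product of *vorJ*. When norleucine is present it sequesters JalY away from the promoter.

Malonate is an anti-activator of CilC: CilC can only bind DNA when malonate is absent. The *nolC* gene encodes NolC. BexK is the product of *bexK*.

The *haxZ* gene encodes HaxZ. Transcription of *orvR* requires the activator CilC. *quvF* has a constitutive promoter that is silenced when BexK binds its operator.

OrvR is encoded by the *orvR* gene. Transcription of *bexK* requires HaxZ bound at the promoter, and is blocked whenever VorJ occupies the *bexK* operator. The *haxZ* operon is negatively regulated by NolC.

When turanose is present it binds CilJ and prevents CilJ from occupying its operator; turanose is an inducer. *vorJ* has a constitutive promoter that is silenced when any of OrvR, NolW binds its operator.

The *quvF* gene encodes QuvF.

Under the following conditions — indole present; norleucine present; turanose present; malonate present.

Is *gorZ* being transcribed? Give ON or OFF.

ON

Malonate is present, so CilC is inactive.
Required activator CilC is absent, so *orvR* is not transcribed.
So OrvR is not produced.
Indole is present, so LomU is inactive.
Norleucine is present, so JalY is inactive.
Required activator JalY is absent, so *nolW* is not transcribed.
So NolW is not produced.
With no repressor bound, *vorJ* is transcribed.
So VorJ is produced and active.
Turanose is present, so CilJ is inactive.
With no repressor bound, *nolC* is transcribed.
So NolC is produced and active.
With repressor NolC bound, *haxZ* is not transcribed.
So HaxZ is not produced.
With repressor VorJ bound, *bexK* is not transcribed.
So BexK is not produced.
With no repressor bound, *quvF* is transcribed.
So QuvF is produced and active.
No repressor is bound and QuvF is active, so *gorZ* is transcribed.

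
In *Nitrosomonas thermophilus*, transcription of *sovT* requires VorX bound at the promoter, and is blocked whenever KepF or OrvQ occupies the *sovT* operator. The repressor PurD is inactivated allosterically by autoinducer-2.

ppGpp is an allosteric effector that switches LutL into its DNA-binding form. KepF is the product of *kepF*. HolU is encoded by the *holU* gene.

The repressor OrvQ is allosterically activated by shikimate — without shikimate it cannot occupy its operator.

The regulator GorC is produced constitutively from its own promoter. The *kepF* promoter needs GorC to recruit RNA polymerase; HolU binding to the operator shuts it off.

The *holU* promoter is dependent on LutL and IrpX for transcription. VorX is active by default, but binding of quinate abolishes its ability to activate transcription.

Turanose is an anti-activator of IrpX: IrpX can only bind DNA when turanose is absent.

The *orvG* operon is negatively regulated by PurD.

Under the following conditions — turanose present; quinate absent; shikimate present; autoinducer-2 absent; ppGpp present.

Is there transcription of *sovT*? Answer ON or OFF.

OFF

ppGpp is present, so LutL is active.
Turanose is present, so IrpX is inactive.
Required activator IrpX is absent, so *holU* is not transcribed.
So HolU is not produced.
GorC is produced constitutively and is active.
No repressor is bound and GorC is active, so *kepF* is transcribed.
So KepF is produced and active.
Quinate is absent, so VorX is active.
Shikimate is present, so OrvQ is active.
With repressor KepF bound, *sovT* is not transcribed.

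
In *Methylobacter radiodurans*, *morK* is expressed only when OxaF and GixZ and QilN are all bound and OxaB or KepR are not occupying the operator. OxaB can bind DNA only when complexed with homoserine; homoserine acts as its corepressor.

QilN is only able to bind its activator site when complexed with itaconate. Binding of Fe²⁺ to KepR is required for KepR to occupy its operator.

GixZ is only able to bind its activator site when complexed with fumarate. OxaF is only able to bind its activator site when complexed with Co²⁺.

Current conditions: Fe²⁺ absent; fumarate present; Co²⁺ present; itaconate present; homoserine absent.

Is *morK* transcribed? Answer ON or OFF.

Co²⁺ is present, so OxaF is active.
Fumarate is present, so GixZ is active.
Homoserine is absent, so OxaB is inactive.
Itaconate is present, so QilN is active.
Fe²⁺ is absent, so KepR is inactive.
No repressor is bound and OxaF and GixZ and QilN are active, so *morK* is transcribed.

ON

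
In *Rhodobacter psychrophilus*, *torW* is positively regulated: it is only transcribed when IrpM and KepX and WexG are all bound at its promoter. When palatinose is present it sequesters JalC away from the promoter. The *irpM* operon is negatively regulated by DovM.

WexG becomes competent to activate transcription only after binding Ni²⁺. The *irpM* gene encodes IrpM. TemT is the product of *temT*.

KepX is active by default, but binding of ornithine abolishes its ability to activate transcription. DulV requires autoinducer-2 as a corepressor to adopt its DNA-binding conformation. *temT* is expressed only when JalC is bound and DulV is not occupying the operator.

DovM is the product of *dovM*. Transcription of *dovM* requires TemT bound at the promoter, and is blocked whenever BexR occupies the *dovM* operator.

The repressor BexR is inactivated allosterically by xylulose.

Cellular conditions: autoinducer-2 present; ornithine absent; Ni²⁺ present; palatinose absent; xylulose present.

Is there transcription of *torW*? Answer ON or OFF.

ON

Xylulose is present, so BexR is inactive.
Autoinducer-2 is present, so DulV is active.
Palatinose is absent, so JalC is active.
With repressor DulV bound, *temT* is not transcribed.
So TemT is not produced.
Required activator TemT is absent, so *dovM* is not transcribed.
So DovM is not produced.
With no repressor bound, *irpM* is transcribed.
So IrpM is produced and active.
Ornithine is absent, so KepX is active.
Ni²⁺ is present, so WexG is active.
No repressor is bound and IrpM and KepX and WexG are active, so *torW* is transcribed.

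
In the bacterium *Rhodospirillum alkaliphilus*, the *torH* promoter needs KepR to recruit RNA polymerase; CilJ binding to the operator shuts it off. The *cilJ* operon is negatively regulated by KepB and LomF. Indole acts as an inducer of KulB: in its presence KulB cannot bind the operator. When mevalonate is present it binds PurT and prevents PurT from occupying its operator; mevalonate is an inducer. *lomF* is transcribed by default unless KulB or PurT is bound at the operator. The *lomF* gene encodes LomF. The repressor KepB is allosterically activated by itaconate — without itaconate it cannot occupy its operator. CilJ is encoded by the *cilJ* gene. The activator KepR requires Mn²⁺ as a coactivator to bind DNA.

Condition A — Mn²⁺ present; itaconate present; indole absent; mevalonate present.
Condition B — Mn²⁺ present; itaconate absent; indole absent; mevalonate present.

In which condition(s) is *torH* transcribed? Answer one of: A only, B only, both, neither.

Condition A:
Mn²⁺ is present, so KepR is active.
Itaconate is present, so KepB is active.
Indole is absent, so KulB is active.
Mevalonate is present, so PurT is inactive.
With repressor KulB bound, *lomF* is not transcribed.
So LomF is not produced.
With repressor KepB bound, *cilJ* is not transcribed.
So CilJ is not produced.
No repressor is bound and KepR is active, so *torH* is transcribed.
→ *torH* is ON in A.
Condition B:
Mn²⁺ is present, so KepR is active.
Itaconate is absent, so KepB is inactive.
Indole is absent, so KulB is active.
Mevalonate is present, so PurT is inactive.
With repressor KulB bound, *lomF* is not transcribed.
So LomF is not produced.
With no repressor bound, *cilJ* is transcribed.
So CilJ is produced and active.
With repressor CilJ bound, *torH* is not transcribed.
→ *torH* is OFF in B.

A only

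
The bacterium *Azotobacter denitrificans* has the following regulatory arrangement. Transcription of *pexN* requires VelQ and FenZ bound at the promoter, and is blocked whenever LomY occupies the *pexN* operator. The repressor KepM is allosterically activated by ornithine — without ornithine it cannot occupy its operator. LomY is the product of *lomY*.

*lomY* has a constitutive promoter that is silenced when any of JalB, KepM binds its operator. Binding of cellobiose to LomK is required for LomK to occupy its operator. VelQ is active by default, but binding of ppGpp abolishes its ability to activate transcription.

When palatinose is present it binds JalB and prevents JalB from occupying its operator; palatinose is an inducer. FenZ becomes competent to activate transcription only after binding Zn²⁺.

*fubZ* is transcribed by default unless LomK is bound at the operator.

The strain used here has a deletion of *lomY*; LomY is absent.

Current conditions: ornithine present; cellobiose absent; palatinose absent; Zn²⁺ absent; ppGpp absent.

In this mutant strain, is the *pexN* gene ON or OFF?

OFF

ppGpp is absent, so VelQ is active.
Zn²⁺ is absent, so FenZ is inactive.
LomY is non-functional in this strain, so it has no effect.
Required activator FenZ is absent, so *pexN* is not transcribed.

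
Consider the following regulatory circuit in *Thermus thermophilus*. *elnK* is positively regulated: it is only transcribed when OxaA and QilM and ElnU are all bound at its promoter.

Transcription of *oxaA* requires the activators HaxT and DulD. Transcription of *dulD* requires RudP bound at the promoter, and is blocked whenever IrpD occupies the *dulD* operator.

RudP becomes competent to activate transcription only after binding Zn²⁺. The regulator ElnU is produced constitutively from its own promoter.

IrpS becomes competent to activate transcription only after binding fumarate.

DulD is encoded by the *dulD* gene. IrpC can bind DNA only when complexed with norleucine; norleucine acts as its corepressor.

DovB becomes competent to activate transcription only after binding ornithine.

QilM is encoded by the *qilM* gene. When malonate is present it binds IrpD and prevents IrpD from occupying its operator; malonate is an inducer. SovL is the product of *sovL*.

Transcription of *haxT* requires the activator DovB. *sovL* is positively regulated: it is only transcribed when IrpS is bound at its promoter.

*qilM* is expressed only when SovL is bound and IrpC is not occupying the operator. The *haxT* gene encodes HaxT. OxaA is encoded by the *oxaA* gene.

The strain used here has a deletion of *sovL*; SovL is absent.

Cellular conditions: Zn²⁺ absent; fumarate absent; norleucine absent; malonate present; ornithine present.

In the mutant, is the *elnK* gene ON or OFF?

Ornithine is present, so DovB is active.
No repressor is bound and DovB is active, so *haxT* is transcribed.
So HaxT is produced and active.
Zn²⁺ is absent, so RudP is inactive.
Malonate is present, so IrpD is inactive.
Required activator RudP is absent, so *dulD* is not transcribed.
So DulD is not produced.
Required activator DulD is absent, so *oxaA* is not transcribed.
So OxaA is not produced.
SovL is non-functional in this strain, so it has no effect.
Norleucine is absent, so IrpC is inactive.
Required activator SovL is absent, so *qilM* is not transcribed.
So QilM is not produced.
ElnU is produced constitutively and is active.
Required activator OxaA is absent, so *elnK* is not transcribed.

OFF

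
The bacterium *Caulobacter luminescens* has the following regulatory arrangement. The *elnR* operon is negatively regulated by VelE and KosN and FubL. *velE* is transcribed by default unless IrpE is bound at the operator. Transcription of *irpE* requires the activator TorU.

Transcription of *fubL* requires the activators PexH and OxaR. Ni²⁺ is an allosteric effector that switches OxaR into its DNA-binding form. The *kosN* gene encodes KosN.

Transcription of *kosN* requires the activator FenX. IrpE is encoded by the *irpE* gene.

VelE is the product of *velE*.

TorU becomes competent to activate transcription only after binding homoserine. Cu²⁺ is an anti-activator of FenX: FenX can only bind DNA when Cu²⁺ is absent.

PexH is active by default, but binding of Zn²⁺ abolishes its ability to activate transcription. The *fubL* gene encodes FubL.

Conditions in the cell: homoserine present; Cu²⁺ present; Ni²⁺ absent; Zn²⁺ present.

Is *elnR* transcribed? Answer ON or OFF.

Homoserine is present, so TorU is active.
No repressor is bound and TorU is active, so *irpE* is transcribed.
So IrpE is produced and active.
With repressor IrpE bound, *velE* is not transcribed.
So VelE is not produced.
Cu²⁺ is present, so FenX is inactive.
Required activator FenX is absent, so *kosN* is not transcribed.
So KosN is not produced.
Zn²⁺ is present, so PexH is inactive.
Ni²⁺ is absent, so OxaR is inactive.
Required activator PexH is absent, so *fubL* is not transcribed.
So FubL is not produced.
With no repressor bound, *elnR* is transcribed.

ON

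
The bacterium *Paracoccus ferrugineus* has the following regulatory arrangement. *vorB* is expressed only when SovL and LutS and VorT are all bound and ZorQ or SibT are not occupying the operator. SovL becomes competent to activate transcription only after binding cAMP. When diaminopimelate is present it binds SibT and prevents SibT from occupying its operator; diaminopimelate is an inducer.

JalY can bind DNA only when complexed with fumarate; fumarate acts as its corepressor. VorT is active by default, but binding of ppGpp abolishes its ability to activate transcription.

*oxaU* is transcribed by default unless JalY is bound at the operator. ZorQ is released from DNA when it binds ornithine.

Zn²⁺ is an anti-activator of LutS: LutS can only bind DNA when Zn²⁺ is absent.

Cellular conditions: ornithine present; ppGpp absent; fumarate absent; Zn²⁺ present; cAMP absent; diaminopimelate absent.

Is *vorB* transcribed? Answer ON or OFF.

cAMP is absent, so SovL is inactive.
Zn²⁺ is present, so LutS is inactive.
ppGpp is absent, so VorT is active.
Ornithine is present, so ZorQ is inactive.
Diaminopimelate is absent, so SibT is active.
With repressor SibT bound, *vorB* is not transcribed.

OFF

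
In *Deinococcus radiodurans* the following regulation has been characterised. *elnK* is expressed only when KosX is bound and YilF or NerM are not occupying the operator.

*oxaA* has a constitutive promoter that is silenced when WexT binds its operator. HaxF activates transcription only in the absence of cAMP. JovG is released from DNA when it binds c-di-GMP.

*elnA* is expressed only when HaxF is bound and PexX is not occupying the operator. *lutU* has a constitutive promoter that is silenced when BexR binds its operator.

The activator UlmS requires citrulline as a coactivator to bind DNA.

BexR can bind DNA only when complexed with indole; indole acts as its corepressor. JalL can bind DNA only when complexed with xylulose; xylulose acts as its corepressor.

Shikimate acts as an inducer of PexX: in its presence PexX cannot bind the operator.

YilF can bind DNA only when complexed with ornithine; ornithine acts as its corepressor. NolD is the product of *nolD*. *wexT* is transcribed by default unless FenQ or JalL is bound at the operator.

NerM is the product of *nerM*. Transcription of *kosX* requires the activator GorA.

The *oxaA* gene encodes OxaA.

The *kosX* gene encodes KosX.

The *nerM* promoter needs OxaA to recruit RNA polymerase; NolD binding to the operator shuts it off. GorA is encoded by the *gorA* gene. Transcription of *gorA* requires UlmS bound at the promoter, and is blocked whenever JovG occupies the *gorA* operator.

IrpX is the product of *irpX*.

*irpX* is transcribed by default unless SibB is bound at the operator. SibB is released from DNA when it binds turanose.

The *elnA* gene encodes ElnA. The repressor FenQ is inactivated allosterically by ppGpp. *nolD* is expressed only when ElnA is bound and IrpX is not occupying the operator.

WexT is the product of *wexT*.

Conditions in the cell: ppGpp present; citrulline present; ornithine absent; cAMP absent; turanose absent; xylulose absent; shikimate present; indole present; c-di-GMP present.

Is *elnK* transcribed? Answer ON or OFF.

Ornithine is absent, so YilF is inactive.
Citrulline is present, so UlmS is active.
c-di-GMP is present, so JovG is inactive.
No repressor is bound and UlmS is active, so *gorA* is transcribed.
So GorA is produced and active.
No repressor is bound and GorA is active, so *kosX* is transcribed.
So KosX is produced and active.
Turanose is absent, so SibB is active.
With repressor SibB bound, *irpX* is not transcribed.
So IrpX is not produced.
Shikimate is present, so PexX is inactive.
cAMP is absent, so HaxF is active.
No repressor is bound and HaxF is active, so *elnA* is transcribed.
So ElnA is produced and active.
No repressor is bound and ElnA is active, so *nolD* is transcribed.
So NolD is produced and active.
ppGpp is present, so FenQ is inactive.
Xylulose is absent, so JalL is inactive.
With no repressor bound, *wexT* is transcribed.
So WexT is produced and active.
With repressor WexT bound, *oxaA* is not transcribed.
So OxaA is not produced.
With repressor NolD bound, *nerM* is not transcribed.
So NerM is not produced.
No repressor is bound and KosX is active, so *elnK* is transcribed.

ON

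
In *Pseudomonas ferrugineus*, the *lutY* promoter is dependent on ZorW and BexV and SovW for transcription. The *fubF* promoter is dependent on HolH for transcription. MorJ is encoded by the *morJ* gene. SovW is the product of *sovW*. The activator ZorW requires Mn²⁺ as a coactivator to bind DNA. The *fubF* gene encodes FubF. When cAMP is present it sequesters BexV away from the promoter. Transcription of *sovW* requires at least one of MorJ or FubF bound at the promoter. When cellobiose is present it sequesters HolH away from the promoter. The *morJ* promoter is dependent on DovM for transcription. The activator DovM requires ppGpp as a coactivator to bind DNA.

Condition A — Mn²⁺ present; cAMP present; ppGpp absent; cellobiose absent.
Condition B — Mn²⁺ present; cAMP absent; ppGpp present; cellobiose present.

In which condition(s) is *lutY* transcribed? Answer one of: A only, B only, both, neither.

B only

Condition A:
Mn²⁺ is present, so ZorW is active.
cAMP is present, so BexV is inactive.
ppGpp is absent, so DovM is inactive.
Required activator DovM is absent, so *morJ* is not transcribed.
So MorJ is not produced.
Cellobiose is absent, so HolH is active.
No repressor is bound and HolH is active, so *fubF* is transcribed.
So FubF is produced and active.
Activator FubF is present, so *sovW* is transcribed.
So SovW is produced and active.
Required activator BexV is absent, so *lutY* is not transcribed.
→ *lutY* is OFF in A.
Condition B:
Mn²⁺ is present, so ZorW is active.
cAMP is absent, so BexV is active.
ppGpp is present, so DovM is active.
No repressor is bound and DovM is active, so *morJ* is transcribed.
So MorJ is produced and active.
Cellobiose is present, so HolH is inactive.
Required activator HolH is absent, so *fubF* is not transcribed.
So FubF is not produced.
Activator MorJ is present, so *sovW* is transcribed.
So SovW is produced and active.
No repressor is bound and ZorW and BexV and SovW are active, so *lutY* is transcribed.
→ *lutY* is ON in B.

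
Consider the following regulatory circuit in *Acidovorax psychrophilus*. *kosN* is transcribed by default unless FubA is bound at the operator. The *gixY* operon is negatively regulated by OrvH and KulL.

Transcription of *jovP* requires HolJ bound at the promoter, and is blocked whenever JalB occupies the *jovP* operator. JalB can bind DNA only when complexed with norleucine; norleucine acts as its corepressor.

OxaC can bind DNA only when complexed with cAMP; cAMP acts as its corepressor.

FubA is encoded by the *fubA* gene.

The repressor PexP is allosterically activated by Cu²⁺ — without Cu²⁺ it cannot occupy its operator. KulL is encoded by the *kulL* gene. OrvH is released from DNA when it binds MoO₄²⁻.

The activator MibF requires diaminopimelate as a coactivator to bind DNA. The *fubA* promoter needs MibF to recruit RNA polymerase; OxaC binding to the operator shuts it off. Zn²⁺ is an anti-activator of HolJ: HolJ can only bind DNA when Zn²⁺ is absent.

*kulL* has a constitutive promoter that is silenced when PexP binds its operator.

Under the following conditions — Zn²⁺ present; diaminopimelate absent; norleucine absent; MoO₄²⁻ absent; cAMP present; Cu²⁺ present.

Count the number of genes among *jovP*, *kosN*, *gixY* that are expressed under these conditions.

Norleucine is absent, so JalB is inactive.
Zn²⁺ is present, so HolJ is inactive.
Required activator HolJ is absent, so *jovP* is not transcribed.
→ *jovP* is OFF.
Diaminopimelate is absent, so MibF is inactive.
cAMP is present, so OxaC is active.
With repressor OxaC bound, *fubA* is not transcribed.
So FubA is not produced.
With no repressor bound, *kosN* is transcribed.
→ *kosN* is ON.
MoO₄²⁻ is absent, so OrvH is active.
Cu²⁺ is present, so PexP is active.
With repressor PexP bound, *kulL* is not transcribed.
So KulL is not produced.
With repressor OrvH bound, *gixY* is not transcribed.
→ *gixY* is OFF.
1 of the 3 genes is transcribed.

1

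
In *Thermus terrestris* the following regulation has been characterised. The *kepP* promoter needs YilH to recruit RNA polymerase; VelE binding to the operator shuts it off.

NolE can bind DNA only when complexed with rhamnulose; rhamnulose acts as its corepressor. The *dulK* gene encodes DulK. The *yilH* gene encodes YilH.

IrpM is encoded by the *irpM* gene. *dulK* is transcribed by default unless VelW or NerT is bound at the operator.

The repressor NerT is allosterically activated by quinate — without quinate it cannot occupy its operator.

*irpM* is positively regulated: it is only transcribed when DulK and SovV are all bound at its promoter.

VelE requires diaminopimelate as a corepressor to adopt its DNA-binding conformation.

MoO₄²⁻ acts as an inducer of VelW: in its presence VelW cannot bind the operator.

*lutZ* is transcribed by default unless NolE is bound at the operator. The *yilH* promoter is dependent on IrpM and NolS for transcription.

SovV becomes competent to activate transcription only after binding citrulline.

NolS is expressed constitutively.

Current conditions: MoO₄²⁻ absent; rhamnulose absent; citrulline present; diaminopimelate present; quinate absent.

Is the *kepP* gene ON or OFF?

OFF

Diaminopimelate is present, so VelE is active.
MoO₄²⁻ is absent, so VelW is active.
Quinate is absent, so NerT is inactive.
With repressor VelW bound, *dulK* is not transcribed.
So DulK is not produced.
Citrulline is present, so SovV is active.
Required activator DulK is absent, so *irpM* is not transcribed.
So IrpM is not produced.
NolS is produced constitutively and is active.
Required activator IrpM is absent, so *yilH* is not transcribed.
So YilH is not produced.
With repressor VelE bound, *kepP* is not transcribed.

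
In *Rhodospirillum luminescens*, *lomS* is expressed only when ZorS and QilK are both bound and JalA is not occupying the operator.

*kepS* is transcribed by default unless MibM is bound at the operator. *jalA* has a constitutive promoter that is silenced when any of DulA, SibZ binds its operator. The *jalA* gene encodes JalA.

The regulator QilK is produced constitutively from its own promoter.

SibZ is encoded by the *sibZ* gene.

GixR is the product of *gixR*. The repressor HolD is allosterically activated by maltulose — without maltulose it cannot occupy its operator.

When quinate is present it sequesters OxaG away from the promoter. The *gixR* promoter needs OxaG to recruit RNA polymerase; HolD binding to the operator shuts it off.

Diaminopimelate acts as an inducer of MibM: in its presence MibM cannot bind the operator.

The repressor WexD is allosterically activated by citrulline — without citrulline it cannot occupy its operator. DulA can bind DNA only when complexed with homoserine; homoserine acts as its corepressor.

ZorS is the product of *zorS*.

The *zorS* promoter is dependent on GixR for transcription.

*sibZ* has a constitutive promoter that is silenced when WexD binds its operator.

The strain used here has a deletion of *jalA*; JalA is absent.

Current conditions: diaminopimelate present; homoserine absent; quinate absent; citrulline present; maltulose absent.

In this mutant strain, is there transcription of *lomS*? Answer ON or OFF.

ON

Maltulose is absent, so HolD is inactive.
Quinate is absent, so OxaG is active.
No repressor is bound and OxaG is active, so *gixR* is transcribed.
So GixR is produced and active.
No repressor is bound and GixR is active, so *zorS* is transcribed.
So ZorS is produced and active.
QilK is produced constitutively and is active.
JalA is non-functional in this strain, so it has no effect.
No repressor is bound and ZorS and QilK are active, so *lomS* is transcribed.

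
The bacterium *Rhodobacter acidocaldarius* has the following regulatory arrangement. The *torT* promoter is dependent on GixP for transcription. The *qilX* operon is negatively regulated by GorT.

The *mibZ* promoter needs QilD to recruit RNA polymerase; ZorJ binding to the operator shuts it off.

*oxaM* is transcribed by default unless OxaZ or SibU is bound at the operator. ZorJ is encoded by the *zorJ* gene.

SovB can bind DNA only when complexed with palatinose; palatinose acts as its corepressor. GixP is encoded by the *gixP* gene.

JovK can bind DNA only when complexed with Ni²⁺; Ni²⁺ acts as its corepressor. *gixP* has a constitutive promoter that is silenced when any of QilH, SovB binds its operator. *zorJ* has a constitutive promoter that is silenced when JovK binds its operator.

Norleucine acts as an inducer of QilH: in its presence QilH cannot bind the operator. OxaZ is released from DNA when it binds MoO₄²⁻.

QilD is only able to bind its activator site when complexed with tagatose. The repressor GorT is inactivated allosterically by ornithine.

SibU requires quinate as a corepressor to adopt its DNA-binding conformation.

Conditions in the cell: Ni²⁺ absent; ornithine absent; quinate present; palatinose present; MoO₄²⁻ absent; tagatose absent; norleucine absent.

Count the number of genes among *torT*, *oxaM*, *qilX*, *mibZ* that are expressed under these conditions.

Norleucine is absent, so QilH is active.
Palatinose is present, so SovB is active.
With repressor QilH bound, *gixP* is not transcribed.
So GixP is not produced.
Required activator GixP is absent, so *torT* is not transcribed.
→ *torT* is OFF.
MoO₄²⁻ is absent, so OxaZ is active.
Quinate is present, so SibU is active.
With repressor OxaZ bound, *oxaM* is not transcribed.
→ *oxaM* is OFF.
Ornithine is absent, so GorT is active.
With repressor GorT bound, *qilX* is not transcribed.
→ *qilX* is OFF.
Tagatose is absent, so QilD is inactive.
Ni²⁺ is absent, so JovK is inactive.
With no repressor bound, *zorJ* is transcribed.
So ZorJ is produced and active.
With repressor ZorJ bound, *mibZ* is not transcribed.
→ *mibZ* is OFF.
0 of the 4 genes are transcribed.

0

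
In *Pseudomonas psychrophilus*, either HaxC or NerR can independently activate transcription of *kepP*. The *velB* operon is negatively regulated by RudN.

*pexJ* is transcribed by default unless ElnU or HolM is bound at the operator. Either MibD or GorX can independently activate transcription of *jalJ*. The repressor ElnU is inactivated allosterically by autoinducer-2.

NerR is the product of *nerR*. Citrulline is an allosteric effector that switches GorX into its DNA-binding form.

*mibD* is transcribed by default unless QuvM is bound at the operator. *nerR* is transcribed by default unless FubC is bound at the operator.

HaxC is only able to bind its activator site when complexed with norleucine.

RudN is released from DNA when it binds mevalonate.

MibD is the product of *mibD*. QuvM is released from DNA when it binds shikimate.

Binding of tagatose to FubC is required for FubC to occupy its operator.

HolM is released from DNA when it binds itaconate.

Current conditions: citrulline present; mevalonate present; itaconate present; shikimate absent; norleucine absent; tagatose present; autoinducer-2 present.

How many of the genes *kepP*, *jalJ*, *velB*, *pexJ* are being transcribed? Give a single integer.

3

Norleucine is absent, so HaxC is inactive.
Tagatose is present, so FubC is active.
With repressor FubC bound, *nerR* is not transcribed.
So NerR is not produced.
No activator is available at the *kepP* promoter, so *kepP* is not transcribed.
→ *kepP* is OFF.
Shikimate is absent, so QuvM is active.
With repressor QuvM bound, *mibD* is not transcribed.
So MibD is not produced.
Citrulline is present, so GorX is active.
Activator GorX is present, so *jalJ* is transcribed.
→ *jalJ* is ON.
Mevalonate is present, so RudN is inactive.
With no repressor bound, *velB* is transcribed.
→ *velB* is ON.
Autoinducer-2 is present, so ElnU is inactive.
Itaconate is present, so HolM is inactive.
With no repressor bound, *pexJ* is transcribed.
→ *pexJ* is ON.
3 of the 4 genes are transcribed.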